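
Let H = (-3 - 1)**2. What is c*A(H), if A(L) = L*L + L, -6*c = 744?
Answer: -33728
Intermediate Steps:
c = -124 (c = -1/6*744 = -124)
H = 16 (H = (-4)**2 = 16)
A(L) = L + L**2 (A(L) = L**2 + L = L + L**2)
c*A(H) = -1984*(1 + 16) = -1984*17 = -124*272 = -33728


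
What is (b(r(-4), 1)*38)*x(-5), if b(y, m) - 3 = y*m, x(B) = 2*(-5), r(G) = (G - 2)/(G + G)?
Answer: -1425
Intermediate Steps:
r(G) = (-2 + G)/(2*G) (r(G) = (-2 + G)/((2*G)) = (-2 + G)*(1/(2*G)) = (-2 + G)/(2*G))
x(B) = -10
b(y, m) = 3 + m*y (b(y, m) = 3 + y*m = 3 + m*y)
(b(r(-4), 1)*38)*x(-5) = ((3 + 1*((1/2)*(-2 - 4)/(-4)))*38)*(-10) = ((3 + 1*((1/2)*(-1/4)*(-6)))*38)*(-10) = ((3 + 1*(3/4))*38)*(-10) = ((3 + 3/4)*38)*(-10) = ((15/4)*38)*(-10) = (285/2)*(-10) = -1425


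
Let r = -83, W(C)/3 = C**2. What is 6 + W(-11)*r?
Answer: -30123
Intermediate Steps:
W(C) = 3*C**2
6 + W(-11)*r = 6 + (3*(-11)**2)*(-83) = 6 + (3*121)*(-83) = 6 + 363*(-83) = 6 - 30129 = -30123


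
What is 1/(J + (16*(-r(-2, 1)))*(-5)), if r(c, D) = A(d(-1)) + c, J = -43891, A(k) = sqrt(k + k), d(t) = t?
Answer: -44051/1940503401 - 80*I*sqrt(2)/1940503401 ≈ -2.2701e-5 - 5.8303e-8*I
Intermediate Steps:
A(k) = sqrt(2)*sqrt(k) (A(k) = sqrt(2*k) = sqrt(2)*sqrt(k))
r(c, D) = c + I*sqrt(2) (r(c, D) = sqrt(2)*sqrt(-1) + c = sqrt(2)*I + c = I*sqrt(2) + c = c + I*sqrt(2))
1/(J + (16*(-r(-2, 1)))*(-5)) = 1/(-43891 + (16*(-(-2 + I*sqrt(2))))*(-5)) = 1/(-43891 + (16*(2 - I*sqrt(2)))*(-5)) = 1/(-43891 + (32 - 16*I*sqrt(2))*(-5)) = 1/(-43891 + (-160 + 80*I*sqrt(2))) = 1/(-44051 + 80*I*sqrt(2))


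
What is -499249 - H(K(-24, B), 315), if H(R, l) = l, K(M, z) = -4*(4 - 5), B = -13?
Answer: -499564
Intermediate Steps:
K(M, z) = 4 (K(M, z) = -4*(-1) = 4)
-499249 - H(K(-24, B), 315) = -499249 - 1*315 = -499249 - 315 = -499564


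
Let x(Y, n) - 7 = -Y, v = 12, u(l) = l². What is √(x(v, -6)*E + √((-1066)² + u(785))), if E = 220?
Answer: √(-1100 + √1752581) ≈ 14.962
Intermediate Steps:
x(Y, n) = 7 - Y
√(x(v, -6)*E + √((-1066)² + u(785))) = √((7 - 1*12)*220 + √((-1066)² + 785²)) = √((7 - 12)*220 + √(1136356 + 616225)) = √(-5*220 + √1752581) = √(-1100 + √1752581)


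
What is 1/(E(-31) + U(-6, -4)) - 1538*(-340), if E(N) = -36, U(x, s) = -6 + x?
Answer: 25100159/48 ≈ 5.2292e+5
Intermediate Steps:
1/(E(-31) + U(-6, -4)) - 1538*(-340) = 1/(-36 + (-6 - 6)) - 1538*(-340) = 1/(-36 - 12) + 522920 = 1/(-48) + 522920 = -1/48 + 522920 = 25100159/48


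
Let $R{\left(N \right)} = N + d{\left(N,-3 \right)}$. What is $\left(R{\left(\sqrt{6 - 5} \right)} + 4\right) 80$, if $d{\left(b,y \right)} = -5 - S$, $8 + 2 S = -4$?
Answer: $480$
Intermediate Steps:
$S = -6$ ($S = -4 + \frac{1}{2} \left(-4\right) = -4 - 2 = -6$)
$d{\left(b,y \right)} = 1$ ($d{\left(b,y \right)} = -5 - -6 = -5 + 6 = 1$)
$R{\left(N \right)} = 1 + N$ ($R{\left(N \right)} = N + 1 = 1 + N$)
$\left(R{\left(\sqrt{6 - 5} \right)} + 4\right) 80 = \left(\left(1 + \sqrt{6 - 5}\right) + 4\right) 80 = \left(\left(1 + \sqrt{1}\right) + 4\right) 80 = \left(\left(1 + 1\right) + 4\right) 80 = \left(2 + 4\right) 80 = 6 \cdot 80 = 480$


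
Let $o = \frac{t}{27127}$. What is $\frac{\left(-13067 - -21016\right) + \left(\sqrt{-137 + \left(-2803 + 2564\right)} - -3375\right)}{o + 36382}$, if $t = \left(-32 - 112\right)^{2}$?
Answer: $\frac{153593074}{493477625} + \frac{27127 i \sqrt{94}}{493477625} \approx 0.31125 + 0.00053296 i$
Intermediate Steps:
$t = 20736$ ($t = \left(-144\right)^{2} = 20736$)
$o = \frac{20736}{27127} \approx 0.7644$
$\frac{\left(-13067 - -21016\right) + \left(\sqrt{-137 + \left(-2803 + 2564\right)} - -3375\right)}{o + 36382} = \frac{\left(-13067 - -21016\right) + \left(\sqrt{-137 + \left(-2803 + 2564\right)} - -3375\right)}{\frac{20736}{27127} + 36382} = \frac{\left(-13067 + 21016\right) + \left(\sqrt{-137 - 239} + 3375\right)}{\frac{986955250}{27127}} = \left(7949 + \left(\sqrt{-376} + 3375\right)\right) \frac{27127}{986955250} = \left(7949 + \left(2 i \sqrt{94} + 3375\right)\right) \frac{27127}{986955250} = \left(7949 + \left(3375 + 2 i \sqrt{94}\right)\right) \frac{27127}{986955250} = \left(11324 + 2 i \sqrt{94}\right) \frac{27127}{986955250} = \frac{153593074}{493477625} + \frac{27127 i \sqrt{94}}{493477625}$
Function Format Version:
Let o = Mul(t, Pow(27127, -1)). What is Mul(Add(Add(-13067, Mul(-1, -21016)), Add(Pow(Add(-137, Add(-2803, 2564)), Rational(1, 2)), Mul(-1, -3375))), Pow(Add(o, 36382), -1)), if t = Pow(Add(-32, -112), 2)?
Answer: Add(Rational(153593074, 493477625), Mul(Rational(27127, 493477625), I, Pow(94, Rational(1, 2)))) ≈ Add(0.31125, Mul(0.00053296, I))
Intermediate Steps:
t = 20736 (t = Pow(-144, 2) = 20736)
o = Rational(20736, 27127) (o = Mul(20736, Pow(27127, -1)) = Mul(20736, Rational(1, 27127)) = Rational(20736, 27127) ≈ 0.76440)
Mul(Add(Add(-13067, Mul(-1, -21016)), Add(Pow(Add(-137, Add(-2803, 2564)), Rational(1, 2)), Mul(-1, -3375))), Pow(Add(o, 36382), -1)) = Mul(Add(Add(-13067, Mul(-1, -21016)), Add(Pow(Add(-137, Add(-2803, 2564)), Rational(1, 2)), Mul(-1, -3375))), Pow(Add(Rational(20736, 27127), 36382), -1)) = Mul(Add(Add(-13067, 21016), Add(Pow(Add(-137, -239), Rational(1, 2)), 3375)), Pow(Rational(986955250, 27127), -1)) = Mul(Add(7949, Add(Pow(-376, Rational(1, 2)), 3375)), Rational(27127, 986955250)) = Mul(Add(7949, Add(Mul(2, I, Pow(94, Rational(1, 2))), 3375)), Rational(27127, 986955250)) = Mul(Add(7949, Add(3375, Mul(2, I, Pow(94, Rational(1, 2))))), Rational(27127, 986955250)) = Mul(Add(11324, Mul(2, I, Pow(94, Rational(1, 2)))), Rational(27127, 986955250)) = Add(Rational(153593074, 493477625), Mul(Rational(27127, 493477625), I, Pow(94, Rational(1, 2))))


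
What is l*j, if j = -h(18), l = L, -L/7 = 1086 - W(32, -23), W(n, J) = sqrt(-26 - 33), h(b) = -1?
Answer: -7602 + 7*I*sqrt(59) ≈ -7602.0 + 53.768*I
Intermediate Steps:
W(n, J) = I*sqrt(59) (W(n, J) = sqrt(-59) = I*sqrt(59))
L = -7602 + 7*I*sqrt(59) (L = -7*(1086 - I*sqrt(59)) = -7602 + 7*I*sqrt(59) ≈ -7602.0 + 53.768*I)
l = -7602 + 7*I*sqrt(59) ≈ -7602.0 + 53.768*I
j = 1 (j = -1*(-1) = 1)
l*j = (-7602 + 7*I*sqrt(59))*1 = -7602 + 7*I*sqrt(59)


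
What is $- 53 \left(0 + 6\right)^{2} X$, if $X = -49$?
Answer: $93492$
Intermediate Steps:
$- 53 \left(0 + 6\right)^{2} X = - 53 \left(0 + 6\right)^{2} \left(-49\right) = - 53 \cdot 6^{2} \left(-49\right) = \left(-53\right) 36 \left(-49\right) = \left(-1908\right) \left(-49\right) = 93492$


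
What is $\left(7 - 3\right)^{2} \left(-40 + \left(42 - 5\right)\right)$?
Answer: $-48$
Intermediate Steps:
$\left(7 - 3\right)^{2} \left(-40 + \left(42 - 5\right)\right) = 4^{2} \left(-40 + 37\right) = 16 \left(-3\right) = -48$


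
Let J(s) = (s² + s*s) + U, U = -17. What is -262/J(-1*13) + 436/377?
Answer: 41182/121017 ≈ 0.34030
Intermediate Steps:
J(s) = -17 + 2*s² (J(s) = (s² + s*s) - 17 = (s² + s²) - 17 = 2*s² - 17 = -17 + 2*s²)
-262/J(-1*13) + 436/377 = -262/(-17 + 2*(-1*13)²) + 436/377 = -262/(-17 + 2*(-13)²) + 436*(1/377) = -262/(-17 + 2*169) + 436/377 = -262/(-17 + 338) + 436/377 = -262/321 + 436/377 = 41182/121017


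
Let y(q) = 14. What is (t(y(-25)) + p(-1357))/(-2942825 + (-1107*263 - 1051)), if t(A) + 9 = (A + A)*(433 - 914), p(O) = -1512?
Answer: 14989/3235017 ≈ 0.0046334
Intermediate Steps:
t(A) = -9 - 962*A (t(A) = -9 + (A + A)*(433 - 914) = -9 + (2*A)*(-481) = -9 - 962*A)
(t(y(-25)) + p(-1357))/(-2942825 + (-1107*263 - 1051)) = ((-9 - 962*14) - 1512)/(-2942825 + (-1107*263 - 1051)) = ((-9 - 13468) - 1512)/(-2942825 + (-291141 - 1051)) = (-13477 - 1512)/(-2942825 - 292192) = -14989/(-3235017) = -14989*(-1/3235017) = 14989/3235017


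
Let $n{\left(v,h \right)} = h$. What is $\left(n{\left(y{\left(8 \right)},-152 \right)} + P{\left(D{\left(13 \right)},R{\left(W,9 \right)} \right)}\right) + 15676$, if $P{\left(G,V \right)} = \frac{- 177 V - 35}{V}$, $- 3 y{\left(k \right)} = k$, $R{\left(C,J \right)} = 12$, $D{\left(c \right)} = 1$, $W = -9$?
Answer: $\frac{184129}{12} \approx 15344.0$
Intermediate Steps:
$y{\left(k \right)} = - \frac{k}{3}$
$P{\left(G,V \right)} = \frac{-35 - 177 V}{V}$
$\left(n{\left(y{\left(8 \right)},-152 \right)} + P{\left(D{\left(13 \right)},R{\left(W,9 \right)} \right)}\right) + 15676 = \left(-152 - \left(177 + \frac{35}{12}\right)\right) + 15676 = \left(-152 - \frac{2159}{12}\right) + 15676 = - \frac{3983}{12} + 15676 = \frac{184129}{12}$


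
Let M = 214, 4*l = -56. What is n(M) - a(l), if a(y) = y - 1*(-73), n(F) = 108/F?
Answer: -6259/107 ≈ -58.495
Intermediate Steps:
l = -14 (l = (¼)*(-56) = -14)
a(y) = 73 + y (a(y) = y + 73 = 73 + y)
n(M) - a(l) = 108/214 - (73 - 14) = 108*(1/214) - 1*59 = 54/107 - 59 = -6259/107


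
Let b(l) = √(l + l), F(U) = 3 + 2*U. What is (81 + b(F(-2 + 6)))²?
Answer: (81 + √22)² ≈ 7342.8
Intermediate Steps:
b(l) = √2*√l (b(l) = √(2*l) = √2*√l)
(81 + b(F(-2 + 6)))² = (81 + √2*√(3 + 2*(-2 + 6)))² = (81 + √2*√(3 + 2*4))² = (81 + √2*√(3 + 8))² = (81 + √2*√11)² = (81 + √22)²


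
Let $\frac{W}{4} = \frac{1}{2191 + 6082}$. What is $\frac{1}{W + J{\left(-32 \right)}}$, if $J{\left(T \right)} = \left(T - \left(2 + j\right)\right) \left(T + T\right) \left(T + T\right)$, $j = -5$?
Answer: $- \frac{8273}{982700028} \approx -8.4186 \cdot 10^{-6}$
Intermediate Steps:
$W = \frac{4}{8273}$ ($W = \frac{4}{2191 + 6082} = \frac{4}{8273} \approx 0.0004835$)
$J{\left(T \right)} = 4 T^{2} \left(3 + T\right)$ ($J{\left(T \right)} = \left(T - -3\right) \left(T + T\right) \left(T + T\right) = \left(T + \left(-2 + 5\right)\right) 2 T 2 T = \left(T + 3\right) 2 T 2 T = \left(3 + T\right) 2 T 2 T = 2 T \left(3 + T\right) 2 T = 4 T^{2} \left(3 + T\right)$)
$\frac{1}{W + J{\left(-32 \right)}} = \frac{1}{\frac{4}{8273} + 4 \left(-32\right)^{2} \left(3 - 32\right)} = \frac{1}{\frac{4}{8273} + 4 \cdot 1024 \left(-29\right)} = \frac{1}{\frac{4}{8273} - 118784} = \frac{1}{- \frac{982700028}{8273}} = - \frac{8273}{982700028}$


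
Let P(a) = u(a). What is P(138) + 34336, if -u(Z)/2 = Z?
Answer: 34060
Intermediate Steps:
u(Z) = -2*Z
P(a) = -2*a
P(138) + 34336 = -2*138 + 34336 = -276 + 34336 = 34060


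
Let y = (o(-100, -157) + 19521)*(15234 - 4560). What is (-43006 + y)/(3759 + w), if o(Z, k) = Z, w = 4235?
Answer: 103628374/3997 ≈ 25927.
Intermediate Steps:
y = 207299754 (y = (-100 + 19521)*(15234 - 4560) = 19421*10674 = 207299754)
(-43006 + y)/(3759 + w) = (-43006 + 207299754)/(3759 + 4235) = 207256748/7994 = 207256748*(1/7994) = 103628374/3997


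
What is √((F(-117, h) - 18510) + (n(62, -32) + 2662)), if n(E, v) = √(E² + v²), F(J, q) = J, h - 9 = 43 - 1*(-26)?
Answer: √(-15965 + 2*√1217) ≈ 126.08*I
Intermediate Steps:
h = 78 (h = 9 + (43 - 1*(-26)) = 9 + (43 + 26) = 9 + 69 = 78)
√((F(-117, h) - 18510) + (n(62, -32) + 2662)) = √((-117 - 18510) + (√(62² + (-32)²) + 2662)) = √(-18627 + (√(3844 + 1024) + 2662)) = √(-18627 + (√4868 + 2662)) = √(-18627 + (2*√1217 + 2662)) = √(-18627 + (2662 + 2*√1217)) = √(-15965 + 2*√1217)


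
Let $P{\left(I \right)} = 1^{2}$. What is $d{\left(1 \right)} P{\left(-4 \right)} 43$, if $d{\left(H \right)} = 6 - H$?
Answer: $215$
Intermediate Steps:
$P{\left(I \right)} = 1$
$d{\left(1 \right)} P{\left(-4 \right)} 43 = \left(6 - 1\right) 1 \cdot 43 = 5 \cdot 1 \cdot 43 = 5 \cdot 43 = 215$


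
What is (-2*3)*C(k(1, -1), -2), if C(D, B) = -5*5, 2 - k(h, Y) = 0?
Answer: 150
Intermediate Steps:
k(h, Y) = 2 (k(h, Y) = 2 - 1*0 = 2 + 0 = 2)
C(D, B) = -25
(-2*3)*C(k(1, -1), -2) = -2*3*(-25) = -6*(-25) = 150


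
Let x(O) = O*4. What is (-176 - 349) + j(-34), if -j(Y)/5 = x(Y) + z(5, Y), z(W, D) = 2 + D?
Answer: 315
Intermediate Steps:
x(O) = 4*O
j(Y) = -10 - 25*Y (j(Y) = -5*(4*Y + (2 + Y)) = -5*(2 + 5*Y) = -10 - 25*Y)
(-176 - 349) + j(-34) = (-176 - 349) + (-10 - 25*(-34)) = -525 + (-10 + 850) = -525 + 840 = 315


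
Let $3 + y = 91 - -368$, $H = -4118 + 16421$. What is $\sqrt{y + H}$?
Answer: $\sqrt{12759} \approx 112.96$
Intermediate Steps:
$H = 12303$
$y = 456$ ($y = -3 + \left(91 - -368\right) = -3 + \left(91 + 368\right) = -3 + 459 = 456$)
$\sqrt{y + H} = \sqrt{456 + 12303} = \sqrt{12759}$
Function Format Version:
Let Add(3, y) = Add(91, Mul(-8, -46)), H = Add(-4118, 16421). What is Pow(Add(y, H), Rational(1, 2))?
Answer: Pow(12759, Rational(1, 2)) ≈ 112.96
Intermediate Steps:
H = 12303
y = 456 (y = Add(-3, Add(91, Mul(-8, -46))) = Add(-3, Add(91, 368)) = Add(-3, 459) = 456)
Pow(Add(y, H), Rational(1, 2)) = Pow(Add(456, 12303), Rational(1, 2)) = Pow(12759, Rational(1, 2))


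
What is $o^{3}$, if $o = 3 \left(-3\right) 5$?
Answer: $-91125$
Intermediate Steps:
$o = -45$ ($o = \left(-9\right) 5 = -45$)
$o^{3} = \left(-45\right)^{3} = -91125$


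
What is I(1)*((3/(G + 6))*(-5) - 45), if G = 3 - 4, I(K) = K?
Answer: -48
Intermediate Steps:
G = -1
I(1)*((3/(G + 6))*(-5) - 45) = 1*((3/(-1 + 6))*(-5) - 45) = 1*((3/5)*(-5) - 45) = 1*((3*(⅕))*(-5) - 45) = 1*((⅗)*(-5) - 45) = 1*(-3 - 45) = 1*(-48) = -48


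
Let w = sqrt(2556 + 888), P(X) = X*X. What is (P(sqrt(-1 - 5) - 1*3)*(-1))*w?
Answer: -6*sqrt(861) + 36*I*sqrt(574) ≈ -176.06 + 862.5*I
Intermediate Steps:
P(X) = X**2
w = 2*sqrt(861) (w = sqrt(3444) = 2*sqrt(861) ≈ 58.686)
(P(sqrt(-1 - 5) - 1*3)*(-1))*w = ((sqrt(-1 - 5) - 1*3)**2*(-1))*(2*sqrt(861)) = ((sqrt(-6) - 3)**2*(-1))*(2*sqrt(861)) = ((I*sqrt(6) - 3)**2*(-1))*(2*sqrt(861)) = ((-3 + I*sqrt(6))**2*(-1))*(2*sqrt(861)) = (-(-3 + I*sqrt(6))**2)*(2*sqrt(861)) = -2*sqrt(861)*(-3 + I*sqrt(6))**2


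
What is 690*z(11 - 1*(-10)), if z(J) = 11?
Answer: 7590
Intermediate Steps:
690*z(11 - 1*(-10)) = 690*11 = 7590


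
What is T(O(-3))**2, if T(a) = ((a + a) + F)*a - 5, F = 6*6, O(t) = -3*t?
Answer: 231361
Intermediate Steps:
F = 36
T(a) = -5 + a*(36 + 2*a) (T(a) = ((a + a) + 36)*a - 5 = (2*a + 36)*a - 5 = (36 + 2*a)*a - 5 = a*(36 + 2*a) - 5 = -5 + a*(36 + 2*a))
T(O(-3))**2 = (-5 + 2*(-3*(-3))**2 + 36*(-3*(-3)))**2 = (-5 + 2*9**2 + 36*9)**2 = (-5 + 2*81 + 324)**2 = (-5 + 162 + 324)**2 = 481**2 = 231361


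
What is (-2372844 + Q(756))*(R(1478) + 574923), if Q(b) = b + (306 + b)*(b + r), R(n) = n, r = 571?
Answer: -554966952414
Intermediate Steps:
Q(b) = b + (306 + b)*(571 + b) (Q(b) = b + (306 + b)*(b + 571) = b + (306 + b)*(571 + b))
(-2372844 + Q(756))*(R(1478) + 574923) = (-2372844 + (174726 + 756² + 878*756))*(1478 + 574923) = (-2372844 + (174726 + 571536 + 663768))*576401 = (-2372844 + 1410030)*576401 = -962814*576401 = -554966952414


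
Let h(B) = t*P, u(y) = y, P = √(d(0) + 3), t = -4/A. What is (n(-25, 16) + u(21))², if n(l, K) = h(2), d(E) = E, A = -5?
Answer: 11073/25 + 168*√3/5 ≈ 501.12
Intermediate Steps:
t = ⅘ (t = -4/(-5) = -4*(-⅕) = ⅘ ≈ 0.80000)
P = √3 (P = √(0 + 3) = √3 ≈ 1.7320)
h(B) = 4*√3/5
n(l, K) = 4*√3/5
(n(-25, 16) + u(21))² = (4*√3/5 + 21)² = (21 + 4*√3/5)²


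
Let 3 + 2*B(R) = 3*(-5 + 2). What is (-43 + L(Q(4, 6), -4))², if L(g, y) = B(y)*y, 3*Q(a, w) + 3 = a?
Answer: 361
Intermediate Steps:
B(R) = -6 (B(R) = -3/2 + (3*(-5 + 2))/2 = -3/2 + (3*(-3))/2 = -3/2 + (½)*(-9) = -3/2 - 9/2 = -6)
Q(a, w) = -1 + a/3
L(g, y) = -6*y
(-43 + L(Q(4, 6), -4))² = (-43 - 6*(-4))² = (-43 + 24)² = (-19)² = 361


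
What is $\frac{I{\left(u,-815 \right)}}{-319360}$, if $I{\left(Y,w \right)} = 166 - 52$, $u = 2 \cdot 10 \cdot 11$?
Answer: $- \frac{57}{159680} \approx -0.00035696$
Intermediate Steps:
$u = 220$ ($u = 20 \cdot 11 = 220$)
$I{\left(Y,w \right)} = 114$
$\frac{I{\left(u,-815 \right)}}{-319360} = \frac{114}{-319360} = 114 \left(- \frac{1}{319360}\right) = - \frac{57}{159680}$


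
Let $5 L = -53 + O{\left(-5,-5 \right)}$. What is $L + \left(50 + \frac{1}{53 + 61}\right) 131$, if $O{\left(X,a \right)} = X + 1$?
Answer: $\frac{3727657}{570} \approx 6539.8$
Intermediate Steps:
$O{\left(X,a \right)} = 1 + X$
$L = - \frac{57}{5}$ ($L = \frac{-53 + \left(1 - 5\right)}{5} = \frac{-53 - 4}{5} = \frac{1}{5} \left(-57\right) = - \frac{57}{5} \approx -11.4$)
$L + \left(50 + \frac{1}{53 + 61}\right) 131 = - \frac{57}{5} + \left(50 + \frac{1}{53 + 61}\right) 131 = - \frac{57}{5} + \left(50 + \frac{1}{114}\right) 131 = - \frac{57}{5} + \frac{5701}{114} \cdot 131 = - \frac{57}{5} + \frac{746831}{114} = \frac{3727657}{570}$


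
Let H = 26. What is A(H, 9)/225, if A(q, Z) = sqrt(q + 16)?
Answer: sqrt(42)/225 ≈ 0.028803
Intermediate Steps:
A(q, Z) = sqrt(16 + q)
A(H, 9)/225 = sqrt(16 + 26)/225 = sqrt(42)*(1/225) = sqrt(42)/225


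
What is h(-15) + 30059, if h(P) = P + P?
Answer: 30029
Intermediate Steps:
h(P) = 2*P
h(-15) + 30059 = 2*(-15) + 30059 = -30 + 30059 = 30029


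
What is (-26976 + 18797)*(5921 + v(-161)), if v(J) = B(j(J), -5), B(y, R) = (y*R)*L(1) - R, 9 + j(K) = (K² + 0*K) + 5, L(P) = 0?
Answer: -48468754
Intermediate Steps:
j(K) = -4 + K² (j(K) = -9 + ((K² + 0*K) + 5) = -9 + ((K² + 0) + 5) = -9 + (K² + 5) = -9 + (5 + K²) = -4 + K²)
B(y, R) = -R (B(y, R) = (y*R)*0 - R = (R*y)*0 - R = 0 - R = -R)
v(J) = 5 (v(J) = -1*(-5) = 5)
(-26976 + 18797)*(5921 + v(-161)) = (-26976 + 18797)*(5921 + 5) = -8179*5926 = -48468754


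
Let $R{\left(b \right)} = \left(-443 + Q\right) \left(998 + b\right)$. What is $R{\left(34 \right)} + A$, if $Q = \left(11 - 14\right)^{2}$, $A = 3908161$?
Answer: $3460273$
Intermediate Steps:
$Q = 9$ ($Q = \left(-3\right)^{2} = 9$)
$R{\left(b \right)} = -433132 - 434 b$ ($R{\left(b \right)} = \left(-443 + 9\right) \left(998 + b\right) = - 434 \left(998 + b\right) = -433132 - 434 b$)
$R{\left(34 \right)} + A = \left(-433132 - 14756\right) + 3908161 = -447888 + 3908161 = 3460273$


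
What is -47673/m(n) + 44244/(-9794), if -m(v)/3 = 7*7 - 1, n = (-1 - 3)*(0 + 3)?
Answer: 25585457/78352 ≈ 326.54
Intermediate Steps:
n = -12 (n = -4*3 = -12)
m(v) = -144 (m(v) = -3*(7*7 - 1) = -3*(49 - 1) = -3*48 = -144)
-47673/m(n) + 44244/(-9794) = -47673/(-144) + 44244/(-9794) = -47673*(-1/144) + 44244*(-1/9794) = 5297/16 - 22122/4897 = 25585457/78352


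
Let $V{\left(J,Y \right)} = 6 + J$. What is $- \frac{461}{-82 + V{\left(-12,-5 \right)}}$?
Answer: $\frac{461}{88} \approx 5.2386$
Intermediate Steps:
$- \frac{461}{-82 + V{\left(-12,-5 \right)}} = - \frac{461}{-82 + \left(6 - 12\right)} = - \frac{461}{-82 - 6} = - \frac{461}{-88} = \left(-461\right) \left(- \frac{1}{88}\right) = \frac{461}{88}$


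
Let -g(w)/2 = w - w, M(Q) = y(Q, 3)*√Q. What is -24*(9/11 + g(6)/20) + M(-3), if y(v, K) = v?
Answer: -216/11 - 3*I*√3 ≈ -19.636 - 5.1962*I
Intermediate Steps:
M(Q) = Q^(3/2) (M(Q) = Q*√Q = Q^(3/2))
g(w) = 0 (g(w) = -2*(w - w) = -2*0 = 0)
-24*(9/11 + g(6)/20) + M(-3) = -24*(9/11 + 0/20) + (-3)^(3/2) = -24*(9*(1/11) + 0*(1/20)) - 3*I*√3 = -24*(9/11 + 0) - 3*I*√3 = -24*9/11 - 3*I*√3 = -216/11 - 3*I*√3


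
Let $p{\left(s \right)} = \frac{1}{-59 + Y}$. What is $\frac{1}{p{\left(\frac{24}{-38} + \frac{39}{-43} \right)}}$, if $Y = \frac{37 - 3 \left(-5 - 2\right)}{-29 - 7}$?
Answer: $- \frac{1091}{18} \approx -60.611$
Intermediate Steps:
$Y = - \frac{29}{18}$ ($Y = \frac{37 - -21}{-36} = \left(37 + 21\right) \left(- \frac{1}{36}\right) = 58 \left(- \frac{1}{36}\right) = - \frac{29}{18} \approx -1.6111$)
$p{\left(s \right)} = - \frac{18}{1091}$ ($p{\left(s \right)} = \frac{1}{-59 - \frac{29}{18}} = \frac{1}{- \frac{1091}{18}} = - \frac{18}{1091}$)
$\frac{1}{p{\left(\frac{24}{-38} + \frac{39}{-43} \right)}} = \frac{1}{- \frac{18}{1091}} = - \frac{1091}{18}$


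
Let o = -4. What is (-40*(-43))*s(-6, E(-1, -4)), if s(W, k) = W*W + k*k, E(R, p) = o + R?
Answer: 104920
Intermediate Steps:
E(R, p) = -4 + R
s(W, k) = W² + k²
(-40*(-43))*s(-6, E(-1, -4)) = (-40*(-43))*((-6)² + (-4 - 1)²) = 1720*(36 + (-5)²) = 1720*(36 + 25) = 1720*61 = 104920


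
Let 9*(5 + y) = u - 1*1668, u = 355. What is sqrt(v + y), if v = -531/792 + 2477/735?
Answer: I*sqrt(3163011170)/4620 ≈ 12.173*I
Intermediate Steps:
v = 174611/64680 (v = -531*1/792 + 2477*(1/735) = -59/88 + 2477/735 = 174611/64680 ≈ 2.6996)
y = -1358/9 (y = -5 + (355 - 1*1668)/9 = -5 + (355 - 1668)/9 = -5 + (1/9)*(-1313) = -5 - 1313/9 = -1358/9 ≈ -150.89)
sqrt(v + y) = sqrt(174611/64680 - 1358/9) = sqrt(-28754647/194040) = I*sqrt(3163011170)/4620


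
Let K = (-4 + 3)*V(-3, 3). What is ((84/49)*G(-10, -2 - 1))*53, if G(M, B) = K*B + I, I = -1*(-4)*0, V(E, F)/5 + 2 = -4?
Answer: -57240/7 ≈ -8177.1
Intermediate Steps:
V(E, F) = -30 (V(E, F) = -10 + 5*(-4) = -10 - 20 = -30)
I = 0 (I = 4*0 = 0)
K = 30 (K = (-4 + 3)*(-30) = -1*(-30) = 30)
G(M, B) = 30*B (G(M, B) = 30*B + 0 = 30*B)
((84/49)*G(-10, -2 - 1))*53 = ((84/49)*(30*(-2 - 1)))*53 = ((84*(1/49))*(30*(-3)))*53 = ((12/7)*(-90))*53 = -1080/7*53 = -57240/7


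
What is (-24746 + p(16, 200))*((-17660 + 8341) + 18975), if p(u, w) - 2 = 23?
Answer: -238705976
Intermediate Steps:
p(u, w) = 25 (p(u, w) = 2 + 23 = 25)
(-24746 + p(16, 200))*((-17660 + 8341) + 18975) = (-24746 + 25)*((-17660 + 8341) + 18975) = -24721*(-9319 + 18975) = -24721*9656 = -238705976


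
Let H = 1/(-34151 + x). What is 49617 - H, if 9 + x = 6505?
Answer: 1372158136/27655 ≈ 49617.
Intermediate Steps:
x = 6496 (x = -9 + 6505 = 6496)
H = -1/27655 (H = 1/(-34151 + 6496) = 1/(-27655) = -1/27655 ≈ -3.6160e-5)
49617 - H = 49617 - 1*(-1/27655) = 49617 + 1/27655 = 1372158136/27655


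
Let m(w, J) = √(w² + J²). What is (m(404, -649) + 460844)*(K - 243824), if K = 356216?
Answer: 51795178848 + 112392*√584417 ≈ 5.1881e+10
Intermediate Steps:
m(w, J) = √(J² + w²)
(m(404, -649) + 460844)*(K - 243824) = (√((-649)² + 404²) + 460844)*(356216 - 243824) = (√(421201 + 163216) + 460844)*112392 = (√584417 + 460844)*112392 = (460844 + √584417)*112392 = 51795178848 + 112392*√584417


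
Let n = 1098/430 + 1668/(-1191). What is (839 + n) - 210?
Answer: 53786708/85355 ≈ 630.15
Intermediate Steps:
n = 98413/85355 (n = 1098*(1/430) + 1668*(-1/1191) = 549/215 - 556/397 = 98413/85355 ≈ 1.1530)
(839 + n) - 210 = (839 + 98413/85355) - 210 = 71711258/85355 - 210 = 53786708/85355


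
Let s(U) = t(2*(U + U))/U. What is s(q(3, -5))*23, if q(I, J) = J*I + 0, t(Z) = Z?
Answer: 92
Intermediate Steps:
q(I, J) = I*J (q(I, J) = I*J + 0 = I*J)
s(U) = 4 (s(U) = (2*(U + U))/U = (2*(2*U))/U = (4*U)/U = 4)
s(q(3, -5))*23 = 4*23 = 92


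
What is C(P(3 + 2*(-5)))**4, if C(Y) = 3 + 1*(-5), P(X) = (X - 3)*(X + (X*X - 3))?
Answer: 16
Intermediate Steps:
P(X) = (-3 + X)*(-3 + X + X**2) (P(X) = (-3 + X)*(X + (X**2 - 3)) = (-3 + X)*(X + (-3 + X**2)) = (-3 + X)*(-3 + X + X**2))
C(Y) = -2 (C(Y) = 3 - 5 = -2)
C(P(3 + 2*(-5)))**4 = (-2)**4 = 16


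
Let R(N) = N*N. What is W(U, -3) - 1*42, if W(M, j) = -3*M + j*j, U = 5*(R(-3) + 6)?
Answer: -258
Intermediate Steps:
R(N) = N**2
U = 75 (U = 5*((-3)**2 + 6) = 5*(9 + 6) = 5*15 = 75)
W(M, j) = j**2 - 3*M (W(M, j) = -3*M + j**2 = j**2 - 3*M)
W(U, -3) - 1*42 = ((-3)**2 - 3*75) - 1*42 = (9 - 225) - 42 = -216 - 42 = -258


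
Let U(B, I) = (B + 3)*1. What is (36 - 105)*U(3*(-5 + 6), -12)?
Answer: -414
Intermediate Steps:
U(B, I) = 3 + B (U(B, I) = (3 + B)*1 = 3 + B)
(36 - 105)*U(3*(-5 + 6), -12) = (36 - 105)*(3 + 3*(-5 + 6)) = -69*(3 + 3*1) = -69*(3 + 3) = -69*6 = -414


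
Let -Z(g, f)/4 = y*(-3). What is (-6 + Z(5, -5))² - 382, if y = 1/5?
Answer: -9226/25 ≈ -369.04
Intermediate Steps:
y = ⅕ ≈ 0.20000
Z(g, f) = 12/5 (Z(g, f) = -4*(-3)/5 = -4*(-⅗) = 12/5)
(-6 + Z(5, -5))² - 382 = (-6 + 12/5)² - 382 = (-18/5)² - 382 = 324/25 - 382 = -9226/25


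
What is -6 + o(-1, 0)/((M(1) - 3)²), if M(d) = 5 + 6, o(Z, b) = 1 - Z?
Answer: -191/32 ≈ -5.9688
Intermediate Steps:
M(d) = 11
-6 + o(-1, 0)/((M(1) - 3)²) = -6 + (1 - 1*(-1))/((11 - 3)²) = -6 + (1 + 1)/(8²) = -6 + 2/64 = -6 + 2*(1/64) = -6 + 1/32 = -191/32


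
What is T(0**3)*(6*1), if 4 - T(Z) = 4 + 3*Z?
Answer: 0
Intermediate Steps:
T(Z) = -3*Z (T(Z) = 4 - (4 + 3*Z) = 4 + (-4 - 3*Z) = -3*Z)
T(0**3)*(6*1) = (-3*0**3)*(6*1) = -3*0*6 = 0*6 = 0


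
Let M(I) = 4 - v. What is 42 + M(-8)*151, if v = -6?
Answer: 1552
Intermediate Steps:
M(I) = 10 (M(I) = 4 - 1*(-6) = 4 + 6 = 10)
42 + M(-8)*151 = 42 + 10*151 = 42 + 1510 = 1552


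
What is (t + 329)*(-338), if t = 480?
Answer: -273442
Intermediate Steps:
(t + 329)*(-338) = (480 + 329)*(-338) = 809*(-338) = -273442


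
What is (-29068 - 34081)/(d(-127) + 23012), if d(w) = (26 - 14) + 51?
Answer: -63149/23075 ≈ -2.7367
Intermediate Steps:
d(w) = 63 (d(w) = 12 + 51 = 63)
(-29068 - 34081)/(d(-127) + 23012) = (-29068 - 34081)/(63 + 23012) = -63149/23075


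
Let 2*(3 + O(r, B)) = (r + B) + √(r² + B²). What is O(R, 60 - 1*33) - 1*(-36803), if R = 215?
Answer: 36921 + √46954/2 ≈ 37029.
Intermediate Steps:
O(r, B) = -3 + B/2 + r/2 + √(B² + r²)/2 (O(r, B) = -3 + ((r + B) + √(r² + B²))/2 = -3 + ((B + r) + √(B² + r²))/2 = -3 + (B + r + √(B² + r²))/2 = -3 + (B/2 + r/2 + √(B² + r²)/2) = -3 + B/2 + r/2 + √(B² + r²)/2)
O(R, 60 - 1*33) - 1*(-36803) = (-3 + (60 - 1*33)/2 + (½)*215 + √((60 - 1*33)² + 215²)/2) - 1*(-36803) = (-3 + (60 - 33)/2 + 215/2 + √((60 - 33)² + 46225)/2) + 36803 = (-3 + (½)*27 + 215/2 + √(27² + 46225)/2) + 36803 = (-3 + 27/2 + 215/2 + √(729 + 46225)/2) + 36803 = (-3 + 27/2 + 215/2 + √46954/2) + 36803 = (118 + √46954/2) + 36803 = 36921 + √46954/2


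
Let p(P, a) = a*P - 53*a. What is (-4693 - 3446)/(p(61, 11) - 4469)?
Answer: 8139/4381 ≈ 1.8578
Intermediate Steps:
p(P, a) = -53*a + P*a (p(P, a) = P*a - 53*a = -53*a + P*a)
(-4693 - 3446)/(p(61, 11) - 4469) = (-4693 - 3446)/(11*(-53 + 61) - 4469) = -8139/(11*8 - 4469) = -8139/(88 - 4469) = -8139/(-4381) = -8139*(-1/4381) = 8139/4381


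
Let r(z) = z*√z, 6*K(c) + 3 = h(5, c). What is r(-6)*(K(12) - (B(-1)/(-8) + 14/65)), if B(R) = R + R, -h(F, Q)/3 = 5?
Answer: 2703*I*√6/130 ≈ 50.931*I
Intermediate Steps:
h(F, Q) = -15 (h(F, Q) = -3*5 = -15)
K(c) = -3 (K(c) = -½ + (⅙)*(-15) = -½ - 5/2 = -3)
B(R) = 2*R
r(z) = z^(3/2)
r(-6)*(K(12) - (B(-1)/(-8) + 14/65)) = (-6)^(3/2)*(-3 - ((2*(-1))/(-8) + 14/65)) = (-6*I*√6)*(-3 - (-2*(-⅛) + 14*(1/65))) = (-6*I*√6)*(-3 - (¼ + 14/65)) = (-6*I*√6)*(-3 - 1*121/260) = (-6*I*√6)*(-3 - 121/260) = -6*I*√6*(-901/260) = 2703*I*√6/130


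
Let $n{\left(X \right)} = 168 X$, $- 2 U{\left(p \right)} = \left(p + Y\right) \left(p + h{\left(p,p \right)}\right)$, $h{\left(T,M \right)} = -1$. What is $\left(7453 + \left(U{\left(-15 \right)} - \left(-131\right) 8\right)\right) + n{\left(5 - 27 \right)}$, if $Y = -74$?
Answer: $4093$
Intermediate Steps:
$U{\left(p \right)} = - \frac{\left(-1 + p\right) \left(-74 + p\right)}{2}$ ($U{\left(p \right)} = - \frac{\left(p - 74\right) \left(p - 1\right)}{2} = - \frac{\left(-74 + p\right) \left(-1 + p\right)}{2} = - \frac{\left(-1 + p\right) \left(-74 + p\right)}{2}$)
$\left(7453 + \left(U{\left(-15 \right)} - \left(-131\right) 8\right)\right) + n{\left(5 - 27 \right)} = \left(7453 - \left(712 - 1048\right)\right) + 168 \left(5 - 27\right) = \left(7453 - -336\right) + 168 \left(-22\right) = \left(7453 + \left(\left(-37 - \frac{225}{2} - \frac{1125}{2}\right) + 1048\right)\right) - 3696 = \left(7453 + \left(-712 + 1048\right)\right) - 3696 = \left(7453 + 336\right) - 3696 = 7789 - 3696 = 4093$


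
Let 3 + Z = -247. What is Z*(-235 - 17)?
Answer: 63000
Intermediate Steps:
Z = -250 (Z = -3 - 247 = -250)
Z*(-235 - 17) = -250*(-235 - 17) = -250*(-252) = 63000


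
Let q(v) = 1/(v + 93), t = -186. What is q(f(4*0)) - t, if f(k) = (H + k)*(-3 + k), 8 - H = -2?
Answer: 11719/63 ≈ 186.02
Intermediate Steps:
H = 10 (H = 8 - 1*(-2) = 8 + 2 = 10)
f(k) = (-3 + k)*(10 + k) (f(k) = (10 + k)*(-3 + k) = (-3 + k)*(10 + k))
q(v) = 1/(93 + v)
q(f(4*0)) - t = 1/(93 + (-30 + (4*0)² + 7*(4*0))) - 1*(-186) = 1/(93 + (-30 + 0² + 7*0)) + 186 = 1/(93 + (-30 + 0 + 0)) + 186 = 1/(93 - 30) + 186 = 1/63 + 186 = 11719/63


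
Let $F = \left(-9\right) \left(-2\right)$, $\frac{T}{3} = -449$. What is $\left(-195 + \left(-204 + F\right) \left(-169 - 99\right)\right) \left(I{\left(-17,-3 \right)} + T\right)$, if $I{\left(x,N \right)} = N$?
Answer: $-67031550$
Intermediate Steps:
$T = -1347$ ($T = 3 \left(-449\right) = -1347$)
$F = 18$
$\left(-195 + \left(-204 + F\right) \left(-169 - 99\right)\right) \left(I{\left(-17,-3 \right)} + T\right) = \left(-195 + \left(-204 + 18\right) \left(-169 - 99\right)\right) \left(-3 - 1347\right) = \left(-195 - -49848\right) \left(-1350\right) = \left(-195 + 49848\right) \left(-1350\right) = 49653 \left(-1350\right) = -67031550$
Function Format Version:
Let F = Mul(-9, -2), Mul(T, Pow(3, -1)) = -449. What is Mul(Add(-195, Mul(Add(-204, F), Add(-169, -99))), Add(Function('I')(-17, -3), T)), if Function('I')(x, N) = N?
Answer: -67031550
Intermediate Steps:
T = -1347 (T = Mul(3, -449) = -1347)
F = 18
Mul(Add(-195, Mul(Add(-204, F), Add(-169, -99))), Add(Function('I')(-17, -3), T)) = Mul(Add(-195, Mul(Add(-204, 18), Add(-169, -99))), Add(-3, -1347)) = Mul(Add(-195, Mul(-186, -268)), -1350) = Mul(Add(-195, 49848), -1350) = Mul(49653, -1350) = -67031550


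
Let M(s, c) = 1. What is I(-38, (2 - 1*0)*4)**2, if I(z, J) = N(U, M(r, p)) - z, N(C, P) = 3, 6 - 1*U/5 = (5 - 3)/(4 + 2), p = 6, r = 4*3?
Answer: 1681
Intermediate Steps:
r = 12
U = 85/3 (U = 30 - 5*(5 - 3)/(4 + 2) = 30 - 10/6 = 30 - 5*1/3 = 30 - 5/3 = 85/3 ≈ 28.333)
I(z, J) = 3 - z
I(-38, (2 - 1*0)*4)**2 = (3 - 1*(-38))**2 = (3 + 38)**2 = 41**2 = 1681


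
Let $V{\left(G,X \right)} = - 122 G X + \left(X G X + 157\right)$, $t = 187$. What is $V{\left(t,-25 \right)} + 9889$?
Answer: $697271$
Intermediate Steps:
$V{\left(G,X \right)} = 157 + G X^{2} - 122 G X$ ($V{\left(G,X \right)} = - 122 G X + \left(G X X + 157\right) = - 122 G X + \left(G X^{2} + 157\right) = - 122 G X + \left(157 + G X^{2}\right) = 157 + G X^{2} - 122 G X$)
$V{\left(t,-25 \right)} + 9889 = \left(157 + 187 \left(-25\right)^{2} - 22814 \left(-25\right)\right) + 9889 = \left(157 + 187 \cdot 625 + 570350\right) + 9889 = \left(157 + 116875 + 570350\right) + 9889 = 687382 + 9889 = 697271$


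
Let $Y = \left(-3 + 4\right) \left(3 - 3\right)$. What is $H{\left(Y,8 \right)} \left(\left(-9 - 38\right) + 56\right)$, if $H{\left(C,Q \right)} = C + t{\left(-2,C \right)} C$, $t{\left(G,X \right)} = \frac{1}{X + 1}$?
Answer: $0$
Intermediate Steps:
$t{\left(G,X \right)} = \frac{1}{1 + X}$
$Y = 0$ ($Y = 1 \cdot 0 = 0$)
$H{\left(C,Q \right)} = C + \frac{C}{1 + C}$
$H{\left(Y,8 \right)} \left(\left(-9 - 38\right) + 56\right) = \frac{0 \left(2 + 0\right)}{1 + 0} \left(\left(-9 - 38\right) + 56\right) = 0 \cdot 1^{-1} \cdot 2 \left(-47 + 56\right) = 0 \cdot 1 \cdot 2 \cdot 9 = 0 \cdot 9 = 0$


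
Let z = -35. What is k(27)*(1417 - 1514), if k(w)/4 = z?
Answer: 13580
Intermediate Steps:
k(w) = -140 (k(w) = 4*(-35) = -140)
k(27)*(1417 - 1514) = -140*(1417 - 1514) = -140*(-97) = 13580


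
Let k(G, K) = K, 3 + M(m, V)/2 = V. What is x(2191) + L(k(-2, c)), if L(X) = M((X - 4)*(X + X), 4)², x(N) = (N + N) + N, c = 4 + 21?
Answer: 6577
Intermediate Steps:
c = 25
x(N) = 3*N (x(N) = 2*N + N = 3*N)
M(m, V) = -6 + 2*V
L(X) = 4 (L(X) = (-6 + 2*4)² = (-6 + 8)² = 2² = 4)
x(2191) + L(k(-2, c)) = 3*2191 + 4 = 6573 + 4 = 6577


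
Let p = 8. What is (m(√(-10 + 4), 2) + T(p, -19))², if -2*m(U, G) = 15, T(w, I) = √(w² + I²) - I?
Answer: 2229/4 + 115*√17 ≈ 1031.4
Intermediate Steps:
T(w, I) = √(I² + w²) - I
m(U, G) = -15/2 (m(U, G) = -½*15 = -15/2)
(m(√(-10 + 4), 2) + T(p, -19))² = (-15/2 + (√((-19)² + 8²) - 1*(-19)))² = (-15/2 + (√(361 + 64) + 19))² = (-15/2 + (√425 + 19))² = (-15/2 + (5*√17 + 19))² = (-15/2 + (19 + 5*√17))² = (23/2 + 5*√17)²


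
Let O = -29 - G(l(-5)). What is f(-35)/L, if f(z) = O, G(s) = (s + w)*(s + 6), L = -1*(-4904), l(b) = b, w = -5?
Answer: -19/4904 ≈ -0.0038744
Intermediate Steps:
L = 4904
G(s) = (-5 + s)*(6 + s) (G(s) = (s - 5)*(s + 6) = (-5 + s)*(6 + s))
O = -19 (O = -29 - (-30 - 5 + (-5)**2) = -29 - (-30 - 5 + 25) = -29 - 1*(-10) = -29 + 10 = -19)
f(z) = -19
f(-35)/L = -19/4904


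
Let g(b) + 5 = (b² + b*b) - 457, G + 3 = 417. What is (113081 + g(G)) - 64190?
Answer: 391221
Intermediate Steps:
G = 414 (G = -3 + 417 = 414)
g(b) = -462 + 2*b² (g(b) = -5 + ((b² + b*b) - 457) = -5 + ((b² + b²) - 457) = -5 + (2*b² - 457) = -5 + (-457 + 2*b²) = -462 + 2*b²)
(113081 + g(G)) - 64190 = (113081 + (-462 + 2*414²)) - 64190 = (113081 + (-462 + 2*171396)) - 64190 = (113081 + (-462 + 342792)) - 64190 = (113081 + 342330) - 64190 = 455411 - 64190 = 391221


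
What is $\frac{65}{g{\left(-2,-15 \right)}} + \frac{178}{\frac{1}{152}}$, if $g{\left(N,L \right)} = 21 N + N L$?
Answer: $\frac{324607}{12} \approx 27051.0$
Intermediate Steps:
$g{\left(N,L \right)} = 21 N + L N$
$\frac{65}{g{\left(-2,-15 \right)}} + \frac{178}{\frac{1}{152}} = \frac{65}{\left(-2\right) \left(21 - 15\right)} + \frac{178}{\frac{1}{152}} = \frac{65}{\left(-2\right) 6} + 178 \frac{1}{\frac{1}{152}} = \frac{65}{-12} + 178 \cdot 152 = 65 \left(- \frac{1}{12}\right) + 27056 = - \frac{65}{12} + 27056 = \frac{324607}{12}$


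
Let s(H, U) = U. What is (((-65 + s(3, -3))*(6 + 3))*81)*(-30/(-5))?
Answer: -297432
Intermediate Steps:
(((-65 + s(3, -3))*(6 + 3))*81)*(-30/(-5)) = (((-65 - 3)*(6 + 3))*81)*(-30/(-5)) = (-68*9*81)*(-⅕*(-30)) = -612*81*6 = -49572*6 = -297432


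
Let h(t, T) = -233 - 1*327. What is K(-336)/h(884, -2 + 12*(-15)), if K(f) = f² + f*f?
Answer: -2016/5 ≈ -403.20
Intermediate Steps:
K(f) = 2*f² (K(f) = f² + f² = 2*f²)
h(t, T) = -560 (h(t, T) = -233 - 327 = -560)
K(-336)/h(884, -2 + 12*(-15)) = (2*(-336)²)/(-560) = (2*112896)*(-1/560) = 225792*(-1/560) = -2016/5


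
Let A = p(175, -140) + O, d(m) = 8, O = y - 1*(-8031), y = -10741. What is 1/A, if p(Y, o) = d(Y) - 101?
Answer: -1/2803 ≈ -0.00035676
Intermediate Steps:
O = -2710 (O = -10741 - 1*(-8031) = -10741 + 8031 = -2710)
p(Y, o) = -93 (p(Y, o) = 8 - 101 = -93)
A = -2803 (A = -93 - 2710 = -2803)
1/A = 1/(-2803) = -1/2803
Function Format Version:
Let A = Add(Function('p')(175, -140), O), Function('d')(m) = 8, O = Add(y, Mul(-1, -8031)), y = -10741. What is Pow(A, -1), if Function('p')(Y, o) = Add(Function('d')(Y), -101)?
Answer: Rational(-1, 2803) ≈ -0.00035676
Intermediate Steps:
O = -2710 (O = Add(-10741, Mul(-1, -8031)) = Add(-10741, 8031) = -2710)
Function('p')(Y, o) = -93 (Function('p')(Y, o) = Add(8, -101) = -93)
A = -2803 (A = Add(-93, -2710) = -2803)
Pow(A, -1) = Pow(-2803, -1) = Rational(-1, 2803)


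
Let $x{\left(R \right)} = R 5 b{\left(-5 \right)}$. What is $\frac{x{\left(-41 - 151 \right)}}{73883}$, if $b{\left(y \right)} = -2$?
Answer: $\frac{1920}{73883} \approx 0.025987$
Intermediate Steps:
$x{\left(R \right)} = - 10 R$ ($x{\left(R \right)} = R 5 \left(-2\right) = 5 R \left(-2\right) = - 10 R$)
$\frac{x{\left(-41 - 151 \right)}}{73883} = \frac{\left(-10\right) \left(-41 - 151\right)}{73883} = \left(-10\right) \left(-192\right) \frac{1}{73883} = 1920 \cdot \frac{1}{73883} = \frac{1920}{73883}$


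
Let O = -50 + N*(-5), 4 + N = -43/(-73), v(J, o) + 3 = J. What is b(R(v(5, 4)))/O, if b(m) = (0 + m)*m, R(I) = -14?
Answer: -14308/2405 ≈ -5.9493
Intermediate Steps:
v(J, o) = -3 + J
b(m) = m**2 (b(m) = m*m = m**2)
N = -249/73 (N = -4 - 43/(-73) = -4 - 43*(-1/73) = -4 + 43/73 = -249/73 ≈ -3.4110)
O = -2405/73 (O = -50 - 249/73*(-5) = -50 + 1245/73 = -2405/73 ≈ -32.945)
b(R(v(5, 4)))/O = (-14)**2/(-2405/73) = 196*(-73/2405) = -14308/2405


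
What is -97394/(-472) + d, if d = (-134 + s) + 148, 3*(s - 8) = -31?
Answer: 154351/708 ≈ 218.01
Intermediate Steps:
s = -7/3 (s = 8 + (⅓)*(-31) = 8 - 31/3 = -7/3 ≈ -2.3333)
d = 35/3 (d = (-134 - 7/3) + 148 = -409/3 + 148 = 35/3 ≈ 11.667)
-97394/(-472) + d = -97394/(-472) + 35/3 = -97394*(-1)/472 + 35/3 = -466*(-209/472) + 35/3 = 48697/236 + 35/3 = 154351/708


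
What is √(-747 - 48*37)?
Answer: 29*I*√3 ≈ 50.229*I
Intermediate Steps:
√(-747 - 48*37) = √(-747 - 1776) = √(-2523) = 29*I*√3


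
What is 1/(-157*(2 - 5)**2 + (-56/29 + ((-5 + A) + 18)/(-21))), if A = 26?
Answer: -203/287608 ≈ -0.00070582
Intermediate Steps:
1/(-157*(2 - 5)**2 + (-56/29 + ((-5 + A) + 18)/(-21))) = 1/(-157*(2 - 5)**2 + (-56/29 + ((-5 + 26) + 18)/(-21))) = 1/(-157*(-3)**2 + (-56*1/29 + (21 + 18)*(-1/21))) = 1/(-157*9 + (-56/29 + 39*(-1/21))) = 1/(-1413 + (-56/29 - 13/7)) = 1/(-1413 - 769/203) = 1/(-287608/203) = -203/287608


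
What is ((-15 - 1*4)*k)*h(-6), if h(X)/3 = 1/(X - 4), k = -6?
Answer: -171/5 ≈ -34.200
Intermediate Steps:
h(X) = 3/(-4 + X) (h(X) = 3/(X - 4) = 3/(-4 + X))
((-15 - 1*4)*k)*h(-6) = ((-15 - 1*4)*(-6))*(3/(-4 - 6)) = ((-15 - 4)*(-6))*(3/(-10)) = (-19*(-6))*(3*(-⅒)) = 114*(-3/10) = -171/5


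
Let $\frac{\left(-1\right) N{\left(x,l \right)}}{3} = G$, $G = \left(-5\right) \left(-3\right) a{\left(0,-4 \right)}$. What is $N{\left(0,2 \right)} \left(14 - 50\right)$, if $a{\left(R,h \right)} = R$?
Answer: $0$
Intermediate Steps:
$G = 0$ ($G = \left(-5\right) \left(-3\right) 0 = 15 \cdot 0 = 0$)
$N{\left(x,l \right)} = 0$ ($N{\left(x,l \right)} = \left(-3\right) 0 = 0$)
$N{\left(0,2 \right)} \left(14 - 50\right) = 0 \left(14 - 50\right) = 0 \left(-36\right) = 0$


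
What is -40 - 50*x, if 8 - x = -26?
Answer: -1740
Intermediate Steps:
x = 34 (x = 8 - 1*(-26) = 8 + 26 = 34)
-40 - 50*x = -40 - 50*34 = -40 - 1700 = -1740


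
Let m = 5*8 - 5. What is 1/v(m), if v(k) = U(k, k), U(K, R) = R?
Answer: 1/35 ≈ 0.028571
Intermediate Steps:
m = 35 (m = 40 - 5 = 35)
v(k) = k
1/v(m) = 1/35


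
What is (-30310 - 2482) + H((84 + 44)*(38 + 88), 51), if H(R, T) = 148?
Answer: -32644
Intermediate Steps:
(-30310 - 2482) + H((84 + 44)*(38 + 88), 51) = (-30310 - 2482) + 148 = -32792 + 148 = -32644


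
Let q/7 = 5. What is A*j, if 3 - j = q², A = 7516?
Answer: -9184552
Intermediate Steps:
q = 35 (q = 7*5 = 35)
j = -1222 (j = 3 - 1*35² = 3 - 1*1225 = 3 - 1225 = -1222)
A*j = 7516*(-1222) = -9184552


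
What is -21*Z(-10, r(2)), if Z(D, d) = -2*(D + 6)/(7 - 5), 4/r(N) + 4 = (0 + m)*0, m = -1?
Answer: -84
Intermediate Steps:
r(N) = -1 (r(N) = 4/(-4 + (0 - 1)*0) = 4/(-4 - 1*0) = 4/(-4 + 0) = 4/(-4) = 4*(-¼) = -1)
Z(D, d) = -6 - D (Z(D, d) = -2*(6 + D)/2 = -2*(3 + D/2) = -6 - D)
-21*Z(-10, r(2)) = -21*(-6 - 1*(-10)) = -21*(-6 + 10) = -21*4 = -84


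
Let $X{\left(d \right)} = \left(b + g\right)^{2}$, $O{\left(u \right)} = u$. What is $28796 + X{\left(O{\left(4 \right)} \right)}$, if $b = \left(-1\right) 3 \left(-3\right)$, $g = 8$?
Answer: $29085$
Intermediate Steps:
$b = 9$ ($b = \left(-3\right) \left(-3\right) = 9$)
$X{\left(d \right)} = 289$ ($X{\left(d \right)} = \left(9 + 8\right)^{2} = 17^{2} = 289$)
$28796 + X{\left(O{\left(4 \right)} \right)} = 28796 + 289 = 29085$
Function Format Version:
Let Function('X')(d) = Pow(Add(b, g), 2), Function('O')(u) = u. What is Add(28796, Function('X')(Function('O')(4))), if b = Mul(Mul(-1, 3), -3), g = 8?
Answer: 29085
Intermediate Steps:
b = 9 (b = Mul(-3, -3) = 9)
Function('X')(d) = 289 (Function('X')(d) = Pow(Add(9, 8), 2) = Pow(17, 2) = 289)
Add(28796, Function('X')(Function('O')(4))) = Add(28796, 289) = 29085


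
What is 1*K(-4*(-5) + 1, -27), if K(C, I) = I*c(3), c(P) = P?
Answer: -81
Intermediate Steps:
K(C, I) = 3*I (K(C, I) = I*3 = 3*I)
1*K(-4*(-5) + 1, -27) = 1*(3*(-27)) = 1*(-81) = -81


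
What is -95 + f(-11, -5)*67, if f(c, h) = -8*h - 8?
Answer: 2049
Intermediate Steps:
f(c, h) = -8 - 8*h
-95 + f(-11, -5)*67 = -95 + (-8 - 8*(-5))*67 = -95 + (-8 + 40)*67 = -95 + 32*67 = -95 + 2144 = 2049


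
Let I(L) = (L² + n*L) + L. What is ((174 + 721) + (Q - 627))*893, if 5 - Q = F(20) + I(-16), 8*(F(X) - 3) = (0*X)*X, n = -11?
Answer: -130378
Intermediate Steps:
I(L) = L² - 10*L (I(L) = (L² - 11*L) + L = L² - 10*L)
F(X) = 3 (F(X) = 3 + ((0*X)*X)/8 = 3 + (0*X)/8 = 3 + (⅛)*0 = 3 + 0 = 3)
Q = -414 (Q = 5 - (3 - 16*(-10 - 16)) = 5 - (3 - 16*(-26)) = 5 - (3 + 416) = 5 - 1*419 = 5 - 419 = -414)
((174 + 721) + (Q - 627))*893 = ((174 + 721) + (-414 - 627))*893 = (895 - 1041)*893 = -146*893 = -130378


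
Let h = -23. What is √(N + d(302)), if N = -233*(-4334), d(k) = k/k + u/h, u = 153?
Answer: 4*√33387053/23 ≈ 1004.9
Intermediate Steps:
d(k) = -130/23 (d(k) = k/k + 153/(-23) = 1 + 153*(-1/23) = 1 - 153/23 = -130/23)
N = 1009822
√(N + d(302)) = √(1009822 - 130/23) = √(23225776/23) = 4*√33387053/23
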